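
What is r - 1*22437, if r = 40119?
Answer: 17682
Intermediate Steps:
r - 1*22437 = 40119 - 1*22437 = 40119 - 22437 = 17682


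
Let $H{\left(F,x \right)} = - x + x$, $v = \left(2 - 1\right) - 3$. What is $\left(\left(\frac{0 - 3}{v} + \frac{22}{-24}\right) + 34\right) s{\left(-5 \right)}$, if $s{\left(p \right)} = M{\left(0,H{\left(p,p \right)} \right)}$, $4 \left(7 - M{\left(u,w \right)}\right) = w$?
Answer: $\frac{2905}{12} \approx 242.08$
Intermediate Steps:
$v = -2$ ($v = 1 - 3 = -2$)
$H{\left(F,x \right)} = 0$
$M{\left(u,w \right)} = 7 - \frac{w}{4}$
$s{\left(p \right)} = 7$ ($s{\left(p \right)} = 7 - 0 = 7 + 0 = 7$)
$\left(\left(\frac{0 - 3}{v} + \frac{22}{-24}\right) + 34\right) s{\left(-5 \right)} = \left(\left(\frac{0 - 3}{-2} + \frac{22}{-24}\right) + 34\right) 7 = \left(\left(\left(-3\right) \left(- \frac{1}{2}\right) + 22 \left(- \frac{1}{24}\right)\right) + 34\right) 7 = \left(\left(\frac{3}{2} - \frac{11}{12}\right) + 34\right) 7 = \left(\frac{7}{12} + 34\right) 7 = \frac{415}{12} \cdot 7 = \frac{2905}{12}$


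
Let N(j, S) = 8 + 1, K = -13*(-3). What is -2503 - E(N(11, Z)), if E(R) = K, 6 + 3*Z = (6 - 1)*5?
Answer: -2542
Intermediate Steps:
Z = 19/3 (Z = -2 + ((6 - 1)*5)/3 = -2 + (5*5)/3 = -2 + (⅓)*25 = -2 + 25/3 = 19/3 ≈ 6.3333)
K = 39
N(j, S) = 9
E(R) = 39
-2503 - E(N(11, Z)) = -2503 - 1*39 = -2503 - 39 = -2542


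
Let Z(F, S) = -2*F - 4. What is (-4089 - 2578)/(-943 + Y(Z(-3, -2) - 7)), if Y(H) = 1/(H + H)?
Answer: 66670/9431 ≈ 7.0692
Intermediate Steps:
Z(F, S) = -4 - 2*F
Y(H) = 1/(2*H)
(-4089 - 2578)/(-943 + Y(Z(-3, -2) - 7)) = (-4089 - 2578)/(-943 + 1/(2*((-4 - 2*(-3)) - 7))) = -6667/(-943 + 1/(2*((-4 + 6) - 7))) = -6667/(-943 + 1/(2*(2 - 7))) = -6667/(-943 + (1/2)/(-5)) = -6667/(-943 + (1/2)*(-1/5)) = -6667/(-943 - 1/10) = -6667/(-9431/10) = -6667*(-10/9431) = 66670/9431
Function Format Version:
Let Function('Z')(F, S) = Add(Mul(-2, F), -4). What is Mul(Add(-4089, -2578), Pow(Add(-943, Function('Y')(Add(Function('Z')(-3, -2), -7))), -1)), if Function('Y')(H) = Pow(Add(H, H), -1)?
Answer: Rational(66670, 9431) ≈ 7.0692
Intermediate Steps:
Function('Z')(F, S) = Add(-4, Mul(-2, F))
Function('Y')(H) = Mul(Rational(1, 2), Pow(H, -1)) (Function('Y')(H) = Pow(Mul(2, H), -1) = Mul(Rational(1, 2), Pow(H, -1)))
Mul(Add(-4089, -2578), Pow(Add(-943, Function('Y')(Add(Function('Z')(-3, -2), -7))), -1)) = Mul(Add(-4089, -2578), Pow(Add(-943, Mul(Rational(1, 2), Pow(Add(Add(-4, Mul(-2, -3)), -7), -1))), -1)) = Mul(-6667, Pow(Add(-943, Mul(Rational(1, 2), Pow(Add(Add(-4, 6), -7), -1))), -1)) = Mul(-6667, Pow(Add(-943, Mul(Rational(1, 2), Pow(Add(2, -7), -1))), -1)) = Mul(-6667, Pow(Add(-943, Mul(Rational(1, 2), Pow(-5, -1))), -1)) = Mul(-6667, Pow(Add(-943, Mul(Rational(1, 2), Rational(-1, 5))), -1)) = Mul(-6667, Pow(Add(-943, Rational(-1, 10)), -1)) = Mul(-6667, Pow(Rational(-9431, 10), -1)) = Mul(-6667, Rational(-10, 9431)) = Rational(66670, 9431)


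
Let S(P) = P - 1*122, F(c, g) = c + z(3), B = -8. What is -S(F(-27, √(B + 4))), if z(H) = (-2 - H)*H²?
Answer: 194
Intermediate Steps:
z(H) = H²*(-2 - H)
F(c, g) = -45 + c (F(c, g) = c + 3²*(-2 - 1*3) = c + 9*(-2 - 3) = c + 9*(-5) = c - 45 = -45 + c)
S(P) = -122 + P (S(P) = P - 122 = -122 + P)
-S(F(-27, √(B + 4))) = -(-122 + (-45 - 27)) = -(-122 - 72) = -1*(-194) = 194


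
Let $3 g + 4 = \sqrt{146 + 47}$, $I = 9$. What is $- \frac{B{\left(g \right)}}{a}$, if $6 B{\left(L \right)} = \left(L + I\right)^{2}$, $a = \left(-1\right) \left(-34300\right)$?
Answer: $- \frac{\left(23 + \sqrt{193}\right)^{2}}{1852200} \approx -0.00073483$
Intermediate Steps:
$g = - \frac{4}{3} + \frac{\sqrt{193}}{3}$ ($g = - \frac{4}{3} + \frac{\sqrt{146 + 47}}{3} = - \frac{4}{3} + \frac{\sqrt{193}}{3} \approx 3.2975$)
$a = 34300$
$B{\left(L \right)} = \frac{\left(9 + L\right)^{2}}{6}$ ($B{\left(L \right)} = \frac{\left(L + 9\right)^{2}}{6} = \frac{\left(9 + L\right)^{2}}{6}$)
$- \frac{B{\left(g \right)}}{a} = - \frac{\frac{1}{6} \left(9 - \left(\frac{4}{3} - \frac{\sqrt{193}}{3}\right)\right)^{2}}{34300} = - \frac{\frac{1}{6} \left(\frac{23}{3} + \frac{\sqrt{193}}{3}\right)^{2}}{34300} = - \frac{\left(\frac{23}{3} + \frac{\sqrt{193}}{3}\right)^{2}}{205800}$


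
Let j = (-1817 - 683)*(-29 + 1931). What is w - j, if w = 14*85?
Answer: 4756190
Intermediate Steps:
j = -4755000 (j = -2500*1902 = -4755000)
w = 1190
w - j = 1190 - 1*(-4755000) = 1190 + 4755000 = 4756190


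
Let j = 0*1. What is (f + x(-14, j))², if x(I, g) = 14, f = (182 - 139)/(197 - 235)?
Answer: 239121/1444 ≈ 165.60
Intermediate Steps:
f = -43/38 (f = 43/(-38) = 43*(-1/38) = -43/38 ≈ -1.1316)
j = 0
(f + x(-14, j))² = (-43/38 + 14)² = (489/38)² = 239121/1444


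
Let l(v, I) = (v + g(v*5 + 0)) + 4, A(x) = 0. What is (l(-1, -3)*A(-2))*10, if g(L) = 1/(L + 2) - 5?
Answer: 0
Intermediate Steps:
g(L) = -5 + 1/(2 + L) (g(L) = 1/(2 + L) - 5 = -5 + 1/(2 + L))
l(v, I) = 4 + v + (-9 - 25*v)/(2 + 5*v) (l(v, I) = (v + (-9 - 5*(v*5 + 0))/(2 + (v*5 + 0))) + 4 = (v + (-9 - 5*(5*v + 0))/(2 + (5*v + 0))) + 4 = (v + (-9 - 25*v)/(2 + 5*v)) + 4 = 4 + v + (-9 - 25*v)/(2 + 5*v))
(l(-1, -3)*A(-2))*10 = (((-1 - 3*(-1) + 5*(-1)**2)/(2 + 5*(-1)))*0)*10 = (((-1 + 3 + 5*1)/(2 - 5))*0)*10 = (((-1 + 3 + 5)/(-3))*0)*10 = (-1/3*7*0)*10 = -7/3*0*10 = 0*10 = 0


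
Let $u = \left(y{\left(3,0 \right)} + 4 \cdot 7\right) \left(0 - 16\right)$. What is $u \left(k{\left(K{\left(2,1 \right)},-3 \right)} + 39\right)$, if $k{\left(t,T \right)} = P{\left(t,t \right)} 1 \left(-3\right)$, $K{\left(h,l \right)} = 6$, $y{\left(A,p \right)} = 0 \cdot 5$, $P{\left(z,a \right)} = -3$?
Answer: $-21504$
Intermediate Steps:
$y{\left(A,p \right)} = 0$
$k{\left(t,T \right)} = 9$ ($k{\left(t,T \right)} = \left(-3\right) 1 \left(-3\right) = \left(-3\right) \left(-3\right) = 9$)
$u = -448$ ($u = \left(0 + 4 \cdot 7\right) \left(0 - 16\right) = \left(0 + 28\right) \left(-16\right) = 28 \left(-16\right) = -448$)
$u \left(k{\left(K{\left(2,1 \right)},-3 \right)} + 39\right) = - 448 \left(9 + 39\right) = \left(-448\right) 48 = -21504$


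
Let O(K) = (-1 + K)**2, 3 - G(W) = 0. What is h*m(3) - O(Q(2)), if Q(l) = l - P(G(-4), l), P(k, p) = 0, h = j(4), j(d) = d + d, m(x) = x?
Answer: 23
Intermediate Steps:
j(d) = 2*d
h = 8 (h = 2*4 = 8)
G(W) = 3 (G(W) = 3 - 1*0 = 3 + 0 = 3)
Q(l) = l (Q(l) = l - 1*0 = l + 0 = l)
h*m(3) - O(Q(2)) = 8*3 - (-1 + 2)**2 = 24 - 1*1**2 = 24 - 1*1 = 24 - 1 = 23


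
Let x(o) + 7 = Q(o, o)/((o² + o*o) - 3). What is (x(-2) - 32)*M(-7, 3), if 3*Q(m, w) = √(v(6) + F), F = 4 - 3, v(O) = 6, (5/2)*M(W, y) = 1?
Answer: -78/5 + 2*√7/75 ≈ -15.529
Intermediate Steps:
M(W, y) = ⅖ (M(W, y) = (⅖)*1 = ⅖)
F = 1
Q(m, w) = √7/3 (Q(m, w) = √(6 + 1)/3 = √7/3)
x(o) = -7 + √7/(3*(-3 + 2*o²)) (x(o) = -7 + (√7/3)/((o² + o*o) - 3) = -7 + (√7/3)/((o² + o²) - 3) = -7 + (√7/3)/(2*o² - 3) = -7 + (√7/3)/(-3 + 2*o²) = -7 + √7/(3*(-3 + 2*o²)))
(x(-2) - 32)*M(-7, 3) = ((63 + √7 - 42*(-2)²)/(3*(-3 + 2*(-2)²)) - 32)*(⅖) = ((63 + √7 - 42*4)/(3*(-3 + 2*4)) - 32)*(⅖) = ((63 + √7 - 168)/(3*(-3 + 8)) - 32)*(⅖) = ((⅓)*(-105 + √7)/5 - 32)*(⅖) = ((⅓)*(⅕)*(-105 + √7) - 32)*(⅖) = ((-7 + √7/15) - 32)*(⅖) = (-39 + √7/15)*(⅖) = -78/5 + 2*√7/75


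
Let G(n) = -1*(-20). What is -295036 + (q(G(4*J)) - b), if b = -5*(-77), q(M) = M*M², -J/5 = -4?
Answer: -287421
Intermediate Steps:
J = 20 (J = -5*(-4) = 20)
G(n) = 20
q(M) = M³
b = 385
-295036 + (q(G(4*J)) - b) = -295036 + (20³ - 1*385) = -295036 + (8000 - 385) = -295036 + 7615 = -287421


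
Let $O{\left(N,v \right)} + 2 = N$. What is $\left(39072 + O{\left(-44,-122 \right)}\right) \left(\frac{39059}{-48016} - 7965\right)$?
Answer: $- \frac{7463459054987}{24008} \approx -3.1087 \cdot 10^{8}$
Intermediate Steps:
$O{\left(N,v \right)} = -2 + N$
$\left(39072 + O{\left(-44,-122 \right)}\right) \left(\frac{39059}{-48016} - 7965\right) = \left(39072 - 46\right) \left(\frac{39059}{-48016} - 7965\right) = \left(39072 - 46\right) \left(39059 \left(- \frac{1}{48016}\right) - 7965\right) = 39026 \left(- \frac{39059}{48016} - 7965\right) = 39026 \left(- \frac{382486499}{48016}\right) = - \frac{7463459054987}{24008}$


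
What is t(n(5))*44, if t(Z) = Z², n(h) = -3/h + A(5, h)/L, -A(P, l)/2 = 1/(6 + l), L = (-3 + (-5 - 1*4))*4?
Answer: 619369/39600 ≈ 15.641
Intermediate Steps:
L = -48 (L = (-3 + (-5 - 4))*4 = (-3 - 9)*4 = -12*4 = -48)
A(P, l) = -2/(6 + l)
n(h) = -3/h + 1/(24*(6 + h)) (n(h) = -3/h - 2/(6 + h)/(-48) = -3/h - 2/(6 + h)*(-1/48) = -3/h + 1/(24*(6 + h)))
t(n(5))*44 = ((1/24)*(-432 - 71*5)/(5*(6 + 5)))²*44 = ((1/24)*(⅕)*(-432 - 355)/11)²*44 = ((1/24)*(⅕)*(1/11)*(-787))²*44 = (-787/1320)²*44 = (619369/1742400)*44 = 619369/39600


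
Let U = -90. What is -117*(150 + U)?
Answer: -7020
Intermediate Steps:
-117*(150 + U) = -117*(150 - 90) = -117*60 = -7020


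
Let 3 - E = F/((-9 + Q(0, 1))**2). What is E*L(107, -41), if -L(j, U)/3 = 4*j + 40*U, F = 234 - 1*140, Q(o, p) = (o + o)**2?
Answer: 60196/9 ≈ 6688.4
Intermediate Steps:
Q(o, p) = 4*o**2 (Q(o, p) = (2*o)**2 = 4*o**2)
F = 94 (F = 234 - 140 = 94)
L(j, U) = -120*U - 12*j (L(j, U) = -3*(4*j + 40*U) = -120*U - 12*j)
E = 149/81 (E = 3 - 94/((-9 + 4*0**2)**2) = 3 - 94/((-9 + 4*0)**2) = 3 - 94/((-9 + 0)**2) = 3 - 94/((-9)**2) = 3 - 94/81 = 149/81 ≈ 1.8395)
E*L(107, -41) = 149*(-120*(-41) - 12*107)/81 = 149*(4920 - 1284)/81 = (149/81)*3636 = 60196/9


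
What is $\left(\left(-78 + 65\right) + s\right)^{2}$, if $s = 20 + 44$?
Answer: $2601$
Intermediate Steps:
$s = 64$
$\left(\left(-78 + 65\right) + s\right)^{2} = \left(\left(-78 + 65\right) + 64\right)^{2} = \left(-13 + 64\right)^{2} = 51^{2} = 2601$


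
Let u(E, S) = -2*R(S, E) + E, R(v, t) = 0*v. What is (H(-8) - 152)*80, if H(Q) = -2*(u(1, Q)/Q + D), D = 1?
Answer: -12300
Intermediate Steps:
R(v, t) = 0
u(E, S) = E (u(E, S) = -2*0 + E = 0 + E = E)
H(Q) = -2 - 2/Q (H(Q) = -2*(1/Q + 1) = -2*(1 + 1/Q) = -2 - 2/Q)
(H(-8) - 152)*80 = ((-2 - 2/(-8)) - 152)*80 = ((-2 - 2*(-1/8)) - 152)*80 = ((-2 + 1/4) - 152)*80 = (-7/4 - 152)*80 = -615/4*80 = -12300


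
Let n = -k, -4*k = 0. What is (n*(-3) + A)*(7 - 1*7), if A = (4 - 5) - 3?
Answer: 0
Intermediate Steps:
k = 0 (k = -1/4*0 = 0)
n = 0 (n = -1*0 = 0)
A = -4 (A = -1 - 3 = -4)
(n*(-3) + A)*(7 - 1*7) = (0*(-3) - 4)*(7 - 1*7) = (0 - 4)*(7 - 7) = -4*0 = 0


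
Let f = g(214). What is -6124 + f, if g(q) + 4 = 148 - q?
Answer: -6194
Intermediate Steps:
g(q) = 144 - q (g(q) = -4 + (148 - q) = 144 - q)
f = -70 (f = 144 - 1*214 = 144 - 214 = -70)
-6124 + f = -6124 - 70 = -6194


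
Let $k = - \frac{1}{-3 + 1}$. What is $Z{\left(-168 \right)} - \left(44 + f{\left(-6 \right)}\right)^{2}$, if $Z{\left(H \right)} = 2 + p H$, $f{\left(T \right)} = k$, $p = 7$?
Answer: $- \frac{12617}{4} \approx -3154.3$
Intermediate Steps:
$k = \frac{1}{2}$ ($k = - \frac{1}{-2} = \left(-1\right) \left(- \frac{1}{2}\right) = \frac{1}{2} \approx 0.5$)
$f{\left(T \right)} = \frac{1}{2}$
$Z{\left(H \right)} = 2 + 7 H$
$Z{\left(-168 \right)} - \left(44 + f{\left(-6 \right)}\right)^{2} = \left(2 + 7 \left(-168\right)\right) - \left(44 + \frac{1}{2}\right)^{2} = \left(2 - 1176\right) - \left(\frac{89}{2}\right)^{2} = -1174 - \frac{7921}{4} = - \frac{12617}{4}$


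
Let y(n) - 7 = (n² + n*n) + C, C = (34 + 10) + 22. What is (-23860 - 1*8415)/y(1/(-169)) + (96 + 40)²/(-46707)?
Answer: -2872891267607/6492132879 ≈ -442.52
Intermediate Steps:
C = 66 (C = 44 + 22 = 66)
y(n) = 73 + 2*n² (y(n) = 7 + ((n² + n*n) + 66) = 7 + ((n² + n²) + 66) = 7 + (2*n² + 66) = 7 + (66 + 2*n²) = 73 + 2*n²)
(-23860 - 1*8415)/y(1/(-169)) + (96 + 40)²/(-46707) = (-23860 - 1*8415)/(73 + 2*(1/(-169))²) + (96 + 40)²/(-46707) = (-23860 - 8415)/(73 + 2*(-1/169)²) + 136²*(-1/46707) = -32275/(73 + 2*(1/28561)) + 18496*(-1/46707) = -32275/(73 + 2/28561) - 18496/46707 = -32275/2084955/28561 - 18496/46707 = -32275*28561/2084955 - 18496/46707 = -184361255/416991 - 18496/46707 = -2872891267607/6492132879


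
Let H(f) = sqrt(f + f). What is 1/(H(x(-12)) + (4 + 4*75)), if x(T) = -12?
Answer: 38/11555 - I*sqrt(6)/46220 ≈ 0.0032886 - 5.2996e-5*I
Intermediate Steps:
H(f) = sqrt(2)*sqrt(f) (H(f) = sqrt(2*f) = sqrt(2)*sqrt(f))
1/(H(x(-12)) + (4 + 4*75)) = 1/(sqrt(2)*sqrt(-12) + (4 + 4*75)) = 1/(sqrt(2)*(2*I*sqrt(3)) + (4 + 300)) = 1/(2*I*sqrt(6) + 304) = 1/(304 + 2*I*sqrt(6))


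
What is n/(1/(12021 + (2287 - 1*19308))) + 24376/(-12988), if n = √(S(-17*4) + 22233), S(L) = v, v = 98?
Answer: -6094/3247 - 5000*√22331 ≈ -7.4718e+5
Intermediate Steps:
S(L) = 98
n = √22331 (n = √(98 + 22233) = √22331 ≈ 149.44)
n/(1/(12021 + (2287 - 1*19308))) + 24376/(-12988) = √22331/(1/(12021 + (2287 - 1*19308))) + 24376/(-12988) = √22331/(1/(12021 + (2287 - 19308))) + 24376*(-1/12988) = √22331/(1/(12021 - 17021)) - 6094/3247 = √22331/(1/(-5000)) - 6094/3247 = √22331/(-1/5000) - 6094/3247 = √22331*(-5000) - 6094/3247 = -5000*√22331 - 6094/3247 = -6094/3247 - 5000*√22331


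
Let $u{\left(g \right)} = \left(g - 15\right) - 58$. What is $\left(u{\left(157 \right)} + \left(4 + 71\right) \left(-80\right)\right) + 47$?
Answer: $-5869$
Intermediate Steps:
$u{\left(g \right)} = -73 + g$ ($u{\left(g \right)} = \left(-15 + g\right) - 58 = -73 + g$)
$\left(u{\left(157 \right)} + \left(4 + 71\right) \left(-80\right)\right) + 47 = \left(\left(-73 + 157\right) + \left(4 + 71\right) \left(-80\right)\right) + 47 = \left(84 + 75 \left(-80\right)\right) + 47 = \left(84 - 6000\right) + 47 = -5916 + 47 = -5869$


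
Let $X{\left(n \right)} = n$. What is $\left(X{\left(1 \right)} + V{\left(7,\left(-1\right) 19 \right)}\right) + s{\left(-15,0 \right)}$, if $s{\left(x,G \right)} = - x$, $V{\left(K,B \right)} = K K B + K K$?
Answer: $-866$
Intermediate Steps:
$V{\left(K,B \right)} = K^{2} + B K^{2}$ ($V{\left(K,B \right)} = K^{2} B + K^{2} = B K^{2} + K^{2} = K^{2} + B K^{2}$)
$\left(X{\left(1 \right)} + V{\left(7,\left(-1\right) 19 \right)}\right) + s{\left(-15,0 \right)} = \left(1 + 7^{2} \left(1 - 19\right)\right) - -15 = \left(1 + 49 \left(1 - 19\right)\right) + 15 = \left(1 + 49 \left(-18\right)\right) + 15 = \left(1 - 882\right) + 15 = -881 + 15 = -866$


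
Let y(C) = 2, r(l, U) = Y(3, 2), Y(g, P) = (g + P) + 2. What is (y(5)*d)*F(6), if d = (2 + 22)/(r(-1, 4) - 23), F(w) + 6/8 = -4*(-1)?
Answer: -39/4 ≈ -9.7500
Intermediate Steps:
F(w) = 13/4 (F(w) = -¾ - 4*(-1) = -¾ + 4 = 13/4)
Y(g, P) = 2 + P + g (Y(g, P) = (P + g) + 2 = 2 + P + g)
r(l, U) = 7 (r(l, U) = 2 + 2 + 3 = 7)
d = -3/2 (d = (2 + 22)/(7 - 23) = 24/(-16) = 24*(-1/16) = -3/2 ≈ -1.5000)
(y(5)*d)*F(6) = (2*(-3/2))*(13/4) = -3*13/4 = -39/4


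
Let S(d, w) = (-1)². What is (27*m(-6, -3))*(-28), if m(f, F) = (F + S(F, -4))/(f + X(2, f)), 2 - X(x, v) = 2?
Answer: -252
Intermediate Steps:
S(d, w) = 1
X(x, v) = 0 (X(x, v) = 2 - 1*2 = 2 - 2 = 0)
m(f, F) = (1 + F)/f (m(f, F) = (F + 1)/(f + 0) = (1 + F)/f)
(27*m(-6, -3))*(-28) = (27*((1 - 3)/(-6)))*(-28) = (27*(-⅙*(-2)))*(-28) = (27*(⅓))*(-28) = 9*(-28) = -252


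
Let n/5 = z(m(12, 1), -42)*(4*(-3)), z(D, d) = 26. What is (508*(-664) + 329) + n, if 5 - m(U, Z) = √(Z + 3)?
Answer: -338543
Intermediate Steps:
m(U, Z) = 5 - √(3 + Z) (m(U, Z) = 5 - √(Z + 3) = 5 - √(3 + Z))
n = -1560 (n = 5*(26*(4*(-3))) = 5*(26*(-12)) = 5*(-312) = -1560)
(508*(-664) + 329) + n = (508*(-664) + 329) - 1560 = (-337312 + 329) - 1560 = -336983 - 1560 = -338543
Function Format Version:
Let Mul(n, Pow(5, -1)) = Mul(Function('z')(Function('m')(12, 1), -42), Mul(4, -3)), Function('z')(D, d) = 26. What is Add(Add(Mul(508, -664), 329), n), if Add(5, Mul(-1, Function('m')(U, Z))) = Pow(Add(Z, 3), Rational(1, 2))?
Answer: -338543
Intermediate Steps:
Function('m')(U, Z) = Add(5, Mul(-1, Pow(Add(3, Z), Rational(1, 2)))) (Function('m')(U, Z) = Add(5, Mul(-1, Pow(Add(Z, 3), Rational(1, 2)))) = Add(5, Mul(-1, Pow(Add(3, Z), Rational(1, 2)))))
n = -1560 (n = Mul(5, Mul(26, Mul(4, -3))) = Mul(5, Mul(26, -12)) = Mul(5, -312) = -1560)
Add(Add(Mul(508, -664), 329), n) = Add(Add(Mul(508, -664), 329), -1560) = Add(Add(-337312, 329), -1560) = Add(-336983, -1560) = -338543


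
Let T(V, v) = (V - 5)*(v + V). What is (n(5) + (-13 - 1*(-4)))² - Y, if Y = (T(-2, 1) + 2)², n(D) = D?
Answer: -65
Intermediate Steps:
T(V, v) = (-5 + V)*(V + v)
Y = 81 (Y = (((-2)² - 5*(-2) - 5*1 - 2*1) + 2)² = ((4 + 10 - 5 - 2) + 2)² = (7 + 2)² = 9² = 81)
(n(5) + (-13 - 1*(-4)))² - Y = (5 + (-13 - 1*(-4)))² - 1*81 = (5 + (-13 + 4))² - 81 = (5 - 9)² - 81 = (-4)² - 81 = 16 - 81 = -65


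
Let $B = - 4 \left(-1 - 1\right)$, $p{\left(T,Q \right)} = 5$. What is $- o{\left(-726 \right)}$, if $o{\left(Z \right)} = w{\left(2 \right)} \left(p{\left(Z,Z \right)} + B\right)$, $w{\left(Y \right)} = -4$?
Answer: $52$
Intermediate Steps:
$B = 8$ ($B = \left(-4\right) \left(-2\right) = 8$)
$o{\left(Z \right)} = -52$ ($o{\left(Z \right)} = - 4 \left(5 + 8\right) = \left(-4\right) 13 = -52$)
$- o{\left(-726 \right)} = \left(-1\right) \left(-52\right) = 52$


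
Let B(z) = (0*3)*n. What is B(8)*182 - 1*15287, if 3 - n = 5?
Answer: -15287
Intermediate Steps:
n = -2 (n = 3 - 1*5 = 3 - 5 = -2)
B(z) = 0 (B(z) = (0*3)*(-2) = 0*(-2) = 0)
B(8)*182 - 1*15287 = 0*182 - 1*15287 = 0 - 15287 = -15287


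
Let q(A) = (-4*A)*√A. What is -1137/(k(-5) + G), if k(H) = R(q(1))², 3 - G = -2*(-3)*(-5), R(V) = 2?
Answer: -1137/37 ≈ -30.730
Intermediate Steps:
q(A) = -4*A^(3/2)
G = 33 (G = 3 - (-2*(-3))*(-5) = 3 - 6*(-5) = 3 - 1*(-30) = 3 + 30 = 33)
k(H) = 4 (k(H) = 2² = 4)
-1137/(k(-5) + G) = -1137/(4 + 33) = -1137/37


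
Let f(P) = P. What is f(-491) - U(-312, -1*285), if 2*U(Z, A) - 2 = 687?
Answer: -1671/2 ≈ -835.50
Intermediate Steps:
U(Z, A) = 689/2 (U(Z, A) = 1 + (1/2)*687 = 1 + 687/2 = 689/2)
f(-491) - U(-312, -1*285) = -491 - 1*689/2 = -491 - 689/2 = -1671/2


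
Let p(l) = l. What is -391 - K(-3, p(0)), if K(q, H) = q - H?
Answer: -388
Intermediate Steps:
-391 - K(-3, p(0)) = -391 - (-3 - 1*0) = -391 - (-3 + 0) = -391 - 1*(-3) = -391 + 3 = -388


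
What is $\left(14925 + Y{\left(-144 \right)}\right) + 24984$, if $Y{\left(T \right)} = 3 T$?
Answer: $39477$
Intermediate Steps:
$\left(14925 + Y{\left(-144 \right)}\right) + 24984 = \left(14925 + 3 \left(-144\right)\right) + 24984 = \left(14925 - 432\right) + 24984 = 14493 + 24984 = 39477$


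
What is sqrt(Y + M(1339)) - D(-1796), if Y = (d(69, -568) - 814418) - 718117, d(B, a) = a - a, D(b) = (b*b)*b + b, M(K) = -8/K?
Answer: 5793208132 + I*sqrt(2747714195447)/1339 ≈ 5.7932e+9 + 1238.0*I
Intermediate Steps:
D(b) = b + b**3 (D(b) = b**2*b + b = b**3 + b = b + b**3)
d(B, a) = 0
Y = -1532535 (Y = (0 - 814418) - 718117 = -814418 - 718117 = -1532535)
sqrt(Y + M(1339)) - D(-1796) = sqrt(-1532535 - 8/1339) - (-1796 + (-1796)**3) = sqrt(-1532535 - 8*1/1339) - (-1796 - 5793206336) = sqrt(-1532535 - 8/1339) - 1*(-5793208132) = sqrt(-2052064373/1339) + 5793208132 = I*sqrt(2747714195447)/1339 + 5793208132 = 5793208132 + I*sqrt(2747714195447)/1339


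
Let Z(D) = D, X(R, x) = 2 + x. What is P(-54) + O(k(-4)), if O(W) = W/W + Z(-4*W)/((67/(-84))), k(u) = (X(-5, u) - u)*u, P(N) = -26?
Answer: -4363/67 ≈ -65.119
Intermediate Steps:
k(u) = 2*u (k(u) = ((2 + u) - u)*u = 2*u)
O(W) = 1 + 336*W/67 (O(W) = W/W + (-4*W)/((67/(-84))) = 1 + (-4*W)/((67*(-1/84))) = 1 + (-4*W)/(-67/84) = 1 - 4*W*(-84/67) = 1 + 336*W/67)
P(-54) + O(k(-4)) = -26 + (1 + 336*(2*(-4))/67) = -26 + (1 + (336/67)*(-8)) = -26 + (1 - 2688/67) = -26 - 2621/67 = -4363/67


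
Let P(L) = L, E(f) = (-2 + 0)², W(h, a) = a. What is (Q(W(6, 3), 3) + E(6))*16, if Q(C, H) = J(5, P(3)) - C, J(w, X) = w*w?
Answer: 416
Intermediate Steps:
E(f) = 4 (E(f) = (-2)² = 4)
J(w, X) = w²
Q(C, H) = 25 - C (Q(C, H) = 5² - C = 25 - C)
(Q(W(6, 3), 3) + E(6))*16 = ((25 - 1*3) + 4)*16 = ((25 - 3) + 4)*16 = (22 + 4)*16 = 26*16 = 416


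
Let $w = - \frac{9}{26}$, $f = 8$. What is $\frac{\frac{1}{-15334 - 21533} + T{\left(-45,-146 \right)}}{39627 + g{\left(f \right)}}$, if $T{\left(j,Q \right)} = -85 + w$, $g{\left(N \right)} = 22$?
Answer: $- \frac{81807899}{38005231758} \approx -0.0021525$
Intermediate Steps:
$w = - \frac{9}{26}$ ($w = \left(-9\right) \frac{1}{26} = - \frac{9}{26} \approx -0.34615$)
$T{\left(j,Q \right)} = - \frac{2219}{26}$ ($T{\left(j,Q \right)} = -85 - \frac{9}{26} = - \frac{2219}{26}$)
$\frac{\frac{1}{-15334 - 21533} + T{\left(-45,-146 \right)}}{39627 + g{\left(f \right)}} = \frac{\frac{1}{-15334 - 21533} - \frac{2219}{26}}{39627 + 22} = \frac{\frac{1}{-36867} - \frac{2219}{26}}{39649} = \left(- \frac{1}{36867} - \frac{2219}{26}\right) \frac{1}{39649} = \left(- \frac{81807899}{958542}\right) \frac{1}{39649} = - \frac{81807899}{38005231758}$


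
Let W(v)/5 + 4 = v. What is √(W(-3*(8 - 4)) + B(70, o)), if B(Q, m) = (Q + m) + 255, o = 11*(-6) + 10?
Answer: 3*√21 ≈ 13.748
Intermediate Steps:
W(v) = -20 + 5*v
o = -56 (o = -66 + 10 = -56)
B(Q, m) = 255 + Q + m
√(W(-3*(8 - 4)) + B(70, o)) = √((-20 + 5*(-3*(8 - 4))) + (255 + 70 - 56)) = √((-20 + 5*(-3*4)) + 269) = √((-20 + 5*(-12)) + 269) = √((-20 - 60) + 269) = √(-80 + 269) = √189 = 3*√21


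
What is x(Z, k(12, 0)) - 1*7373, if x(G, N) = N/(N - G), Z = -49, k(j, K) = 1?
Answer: -368649/50 ≈ -7373.0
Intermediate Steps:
x(Z, k(12, 0)) - 1*7373 = -1*1/(-49 - 1*1) - 1*7373 = -1*1/(-49 - 1) - 7373 = -1*1/(-50) - 7373 = -1*1*(-1/50) - 7373 = 1/50 - 7373 = -368649/50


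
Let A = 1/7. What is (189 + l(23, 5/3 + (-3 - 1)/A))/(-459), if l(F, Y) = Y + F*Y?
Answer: 443/459 ≈ 0.96514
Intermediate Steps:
A = 1/7 ≈ 0.14286
(189 + l(23, 5/3 + (-3 - 1)/A))/(-459) = (189 + (5/3 + (-3 - 1)/(1/7))*(1 + 23))/(-459) = -(189 + (5*(1/3) - 4*7)*24)/459 = -(189 + (5/3 - 28)*24)/459 = -(189 - 79/3*24)/459 = -(189 - 632)/459 = -1/459*(-443) = 443/459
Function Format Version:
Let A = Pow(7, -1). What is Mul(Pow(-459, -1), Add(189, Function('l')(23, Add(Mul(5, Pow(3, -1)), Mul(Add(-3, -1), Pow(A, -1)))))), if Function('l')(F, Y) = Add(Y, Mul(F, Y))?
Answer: Rational(443, 459) ≈ 0.96514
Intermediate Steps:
A = Rational(1, 7) ≈ 0.14286
Mul(Pow(-459, -1), Add(189, Function('l')(23, Add(Mul(5, Pow(3, -1)), Mul(Add(-3, -1), Pow(A, -1)))))) = Mul(Pow(-459, -1), Add(189, Mul(Add(Mul(5, Pow(3, -1)), Mul(Add(-3, -1), Pow(Rational(1, 7), -1))), Add(1, 23)))) = Mul(Rational(-1, 459), Add(189, Mul(Add(Mul(5, Rational(1, 3)), Mul(-4, 7)), 24))) = Mul(Rational(-1, 459), Add(189, Mul(Add(Rational(5, 3), -28), 24))) = Mul(Rational(-1, 459), Add(189, Mul(Rational(-79, 3), 24))) = Mul(Rational(-1, 459), Add(189, -632)) = Mul(Rational(-1, 459), -443) = Rational(443, 459)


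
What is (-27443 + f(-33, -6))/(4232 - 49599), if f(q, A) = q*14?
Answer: 27905/45367 ≈ 0.61510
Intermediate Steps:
f(q, A) = 14*q
(-27443 + f(-33, -6))/(4232 - 49599) = (-27443 + 14*(-33))/(4232 - 49599) = (-27443 - 462)/(-45367) = -27905*(-1/45367) = 27905/45367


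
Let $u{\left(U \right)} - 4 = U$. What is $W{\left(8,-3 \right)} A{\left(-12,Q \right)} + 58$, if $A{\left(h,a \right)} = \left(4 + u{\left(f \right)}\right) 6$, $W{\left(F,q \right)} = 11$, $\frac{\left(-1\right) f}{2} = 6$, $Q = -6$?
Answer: $-206$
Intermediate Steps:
$f = -12$ ($f = \left(-2\right) 6 = -12$)
$u{\left(U \right)} = 4 + U$
$A{\left(h,a \right)} = -24$ ($A{\left(h,a \right)} = \left(4 + \left(4 - 12\right)\right) 6 = \left(4 - 8\right) 6 = \left(-4\right) 6 = -24$)
$W{\left(8,-3 \right)} A{\left(-12,Q \right)} + 58 = 11 \left(-24\right) + 58 = -264 + 58 = -206$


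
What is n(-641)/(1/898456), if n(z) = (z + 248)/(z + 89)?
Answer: 14712217/23 ≈ 6.3966e+5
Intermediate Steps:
n(z) = (248 + z)/(89 + z)
n(-641)/(1/898456) = ((248 - 641)/(89 - 641))/(1/898456) = (-393/(-552))/(1/898456) = -1/552*(-393)*898456 = (131/184)*898456 = 14712217/23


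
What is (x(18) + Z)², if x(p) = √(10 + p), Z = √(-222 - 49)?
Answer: -243 + 4*I*√1897 ≈ -243.0 + 174.22*I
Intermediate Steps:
Z = I*√271 (Z = √(-271) = I*√271 ≈ 16.462*I)
(x(18) + Z)² = (√(10 + 18) + I*√271)² = (√28 + I*√271)² = (2*√7 + I*√271)²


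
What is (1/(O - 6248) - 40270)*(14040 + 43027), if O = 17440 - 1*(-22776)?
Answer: -78061456184053/33968 ≈ -2.2981e+9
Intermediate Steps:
O = 40216 (O = 17440 + 22776 = 40216)
(1/(O - 6248) - 40270)*(14040 + 43027) = (1/(40216 - 6248) - 40270)*(14040 + 43027) = (1/33968 - 40270)*57067 = -1367891359/33968*57067 = -78061456184053/33968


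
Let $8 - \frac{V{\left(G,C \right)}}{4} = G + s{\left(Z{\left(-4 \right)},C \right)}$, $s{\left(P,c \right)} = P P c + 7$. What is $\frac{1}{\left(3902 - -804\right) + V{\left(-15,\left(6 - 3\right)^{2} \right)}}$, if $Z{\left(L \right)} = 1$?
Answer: $\frac{1}{4734} \approx 0.00021124$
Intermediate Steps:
$s{\left(P,c \right)} = 7 + c P^{2}$ ($s{\left(P,c \right)} = P^{2} c + 7 = c P^{2} + 7 = 7 + c P^{2}$)
$V{\left(G,C \right)} = 4 - 4 C - 4 G$ ($V{\left(G,C \right)} = 32 - 4 \left(G + \left(7 + C 1^{2}\right)\right) = 32 - 4 \left(G + \left(7 + C 1\right)\right) = 32 - 4 \left(G + \left(7 + C\right)\right) = 32 - 4 \left(7 + C + G\right) = 32 - \left(28 + 4 C + 4 G\right) = 4 - 4 C - 4 G$)
$\frac{1}{\left(3902 - -804\right) + V{\left(-15,\left(6 - 3\right)^{2} \right)}} = \frac{1}{\left(3902 - -804\right) - \left(-64 + 4 \left(6 - 3\right)^{2}\right)} = \frac{1}{\left(3902 + 804\right) + \left(4 - 4 \cdot 3^{2} + 60\right)} = \frac{1}{4706 + \left(4 - 36 + 60\right)} = \frac{1}{4706 + 28} = \frac{1}{4734}$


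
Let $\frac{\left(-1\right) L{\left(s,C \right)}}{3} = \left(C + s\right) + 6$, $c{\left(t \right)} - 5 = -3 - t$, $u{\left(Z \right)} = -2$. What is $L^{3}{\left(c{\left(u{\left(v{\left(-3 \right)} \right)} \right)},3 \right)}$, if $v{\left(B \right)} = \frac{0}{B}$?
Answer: $-59319$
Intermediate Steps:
$v{\left(B \right)} = 0$
$c{\left(t \right)} = 2 - t$ ($c{\left(t \right)} = 5 - \left(3 + t\right) = 2 - t$)
$L{\left(s,C \right)} = -18 - 3 C - 3 s$ ($L{\left(s,C \right)} = - 3 \left(\left(C + s\right) + 6\right) = - 3 \left(6 + C + s\right) = -18 - 3 C - 3 s$)
$L^{3}{\left(c{\left(u{\left(v{\left(-3 \right)} \right)} \right)},3 \right)} = \left(-18 - 9 - 3 \left(2 - -2\right)\right)^{3} = \left(-18 - 9 - 3 \left(2 + 2\right)\right)^{3} = \left(-18 - 9 - 12\right)^{3} = \left(-39\right)^{3} = -59319$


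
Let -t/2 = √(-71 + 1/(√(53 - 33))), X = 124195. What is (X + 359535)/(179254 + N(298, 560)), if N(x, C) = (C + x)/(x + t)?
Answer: 483730/(179254 + 858/(298 - 5^(¾)*√(2 - 284*√5)/5)) ≈ 2.6985 - 2.4395e-6*I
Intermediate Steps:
t = -2*√(-71 + √5/10) (t = -2*√(-71 + 1/(√(53 - 33))) = -2*√(-71 + 1/(√20)) = -2*√(-71 + 1/(2*√5)) = -2*√(-71 + √5/10) ≈ -16.826*I)
N(x, C) = (C + x)/(x - 5^(¾)*√(2 - 284*√5)/5)
(X + 359535)/(179254 + N(298, 560)) = (124195 + 359535)/(179254 + 5*(560 + 298)/(5*298 - √2*5^(¾)*√(1 - 142*√5))) = 483730/(179254 + 5*858/(1490 - √2*5^(¾)*√(1 - 142*√5))) = 483730/(179254 + 4290/(1490 - √2*5^(¾)*√(1 - 142*√5)))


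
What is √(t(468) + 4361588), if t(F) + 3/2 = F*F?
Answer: √18322442/2 ≈ 2140.2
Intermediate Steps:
t(F) = -3/2 + F² (t(F) = -3/2 + F*F = -3/2 + F²)
√(t(468) + 4361588) = √((-3/2 + 468²) + 4361588) = √((-3/2 + 219024) + 4361588) = √(438045/2 + 4361588) = √(9161221/2) = √18322442/2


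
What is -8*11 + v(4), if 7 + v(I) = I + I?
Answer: -87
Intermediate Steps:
v(I) = -7 + 2*I (v(I) = -7 + (I + I) = -7 + 2*I)
-8*11 + v(4) = -8*11 + (-7 + 2*4) = -88 + (-7 + 8) = -88 + 1 = -87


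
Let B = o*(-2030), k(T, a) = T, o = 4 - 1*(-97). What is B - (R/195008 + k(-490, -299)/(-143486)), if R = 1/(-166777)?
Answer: -246721915775375003/1203345420992 ≈ -2.0503e+5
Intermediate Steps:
R = -1/166777 ≈ -5.9960e-6
o = 101 (o = 4 + 97 = 101)
B = -205030 (B = 101*(-2030) = -205030)
B - (R/195008 + k(-490, -299)/(-143486)) = -205030 - (-1/166777/195008 - 490/(-143486)) = -205030 - (-1/166777*1/195008 - 490*(-1/143486)) = -205030 - (-1/32522849216 + 35/10249) = -205030 - 1*4109385243/1203345420992 = -205030 - 4109385243/1203345420992 = -246721915775375003/1203345420992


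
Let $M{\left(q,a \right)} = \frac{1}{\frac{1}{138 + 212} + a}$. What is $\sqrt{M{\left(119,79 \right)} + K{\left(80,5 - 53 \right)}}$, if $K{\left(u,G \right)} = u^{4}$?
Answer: $\frac{5 \sqrt{1252684269545514}}{27651} \approx 6400.0$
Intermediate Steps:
$M{\left(q,a \right)} = \frac{1}{\frac{1}{350} + a}$
$\sqrt{M{\left(119,79 \right)} + K{\left(80,5 - 53 \right)}} = \sqrt{\frac{350}{1 + 350 \cdot 79} + 80^{4}} = \sqrt{\frac{350}{1 + 27650} + 40960000} = \sqrt{\frac{350}{27651} + 40960000} = \sqrt{\frac{1132584960350}{27651}} = \frac{5 \sqrt{1252684269545514}}{27651}$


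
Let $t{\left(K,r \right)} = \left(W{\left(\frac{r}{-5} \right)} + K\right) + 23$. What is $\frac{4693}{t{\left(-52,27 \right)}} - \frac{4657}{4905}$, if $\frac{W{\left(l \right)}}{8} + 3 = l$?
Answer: $- \frac{9025834}{181485} \approx -49.733$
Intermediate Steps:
$W{\left(l \right)} = -24 + 8 l$
$t{\left(K,r \right)} = -1 + K - \frac{8 r}{5}$ ($t{\left(K,r \right)} = \left(\left(-24 + 8 \frac{r}{-5}\right) + K\right) + 23 = \left(\left(-24 + 8 r \left(- \frac{1}{5}\right)\right) + K\right) + 23 = \left(\left(-24 + 8 \left(- \frac{r}{5}\right)\right) + K\right) + 23 = \left(\left(-24 - \frac{8 r}{5}\right) + K\right) + 23 = \left(-24 + K - \frac{8 r}{5}\right) + 23 = -1 + K - \frac{8 r}{5}$)
$\frac{4693}{t{\left(-52,27 \right)}} - \frac{4657}{4905} = \frac{4693}{-1 - 52 - \frac{216}{5}} - \frac{4657}{4905} = \frac{4693}{- \frac{481}{5}} - \frac{4657}{4905} = 4693 \left(- \frac{5}{481}\right) - \frac{4657}{4905} = - \frac{1805}{37} - \frac{4657}{4905} = - \frac{9025834}{181485}$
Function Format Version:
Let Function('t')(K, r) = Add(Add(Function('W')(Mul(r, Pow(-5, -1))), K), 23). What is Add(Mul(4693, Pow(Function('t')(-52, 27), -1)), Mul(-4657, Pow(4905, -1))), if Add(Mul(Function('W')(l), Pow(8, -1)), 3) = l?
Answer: Rational(-9025834, 181485) ≈ -49.733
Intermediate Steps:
Function('W')(l) = Add(-24, Mul(8, l))
Function('t')(K, r) = Add(-1, K, Mul(Rational(-8, 5), r)) (Function('t')(K, r) = Add(Add(Add(-24, Mul(8, Mul(r, Pow(-5, -1)))), K), 23) = Add(Add(Add(-24, Mul(8, Mul(r, Rational(-1, 5)))), K), 23) = Add(Add(Add(-24, Mul(8, Mul(Rational(-1, 5), r))), K), 23) = Add(Add(Add(-24, Mul(Rational(-8, 5), r)), K), 23) = Add(Add(-24, K, Mul(Rational(-8, 5), r)), 23) = Add(-1, K, Mul(Rational(-8, 5), r)))
Add(Mul(4693, Pow(Function('t')(-52, 27), -1)), Mul(-4657, Pow(4905, -1))) = Add(Mul(4693, Pow(Add(-1, -52, Mul(Rational(-8, 5), 27)), -1)), Mul(-4657, Pow(4905, -1))) = Add(Mul(4693, Pow(Add(-1, -52, Rational(-216, 5)), -1)), Mul(-4657, Rational(1, 4905))) = Add(Mul(4693, Pow(Rational(-481, 5), -1)), Rational(-4657, 4905)) = Add(Mul(4693, Rational(-5, 481)), Rational(-4657, 4905)) = Add(Rational(-1805, 37), Rational(-4657, 4905)) = Rational(-9025834, 181485)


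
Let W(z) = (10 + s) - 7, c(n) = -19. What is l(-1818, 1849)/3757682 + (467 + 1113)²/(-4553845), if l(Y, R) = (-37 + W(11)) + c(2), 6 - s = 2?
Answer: -1876180096641/3422380277458 ≈ -0.54821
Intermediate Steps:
s = 4 (s = 6 - 1*2 = 6 - 2 = 4)
W(z) = 7 (W(z) = (10 + 4) - 7 = 14 - 7 = 7)
l(Y, R) = -49 (l(Y, R) = (-37 + 7) - 19 = -30 - 19 = -49)
l(-1818, 1849)/3757682 + (467 + 1113)²/(-4553845) = -49/3757682 + (467 + 1113)²/(-4553845) = -49*1/3757682 + 1580²*(-1/4553845) = -49/3757682 + 2496400*(-1/4553845) = -49/3757682 - 499280/910769 = -1876180096641/3422380277458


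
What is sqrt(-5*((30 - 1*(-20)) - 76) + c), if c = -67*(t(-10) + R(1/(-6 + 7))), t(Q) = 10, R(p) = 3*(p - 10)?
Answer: 3*sqrt(141) ≈ 35.623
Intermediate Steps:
R(p) = -30 + 3*p (R(p) = 3*(-10 + p) = -30 + 3*p)
c = 1139 (c = -67*(10 + (-30 + 3/(-6 + 7))) = -67*(10 + (-30 + 3/1)) = -67*(10 + (-30 + 3*1)) = -67*(10 + (-30 + 3)) = -67*(10 - 27) = -67*(-17) = 1139)
sqrt(-5*((30 - 1*(-20)) - 76) + c) = sqrt(-5*((30 - 1*(-20)) - 76) + 1139) = sqrt(-5*((30 + 20) - 76) + 1139) = sqrt(-5*(50 - 76) + 1139) = sqrt(-5*(-26) + 1139) = sqrt(130 + 1139) = sqrt(1269) = 3*sqrt(141)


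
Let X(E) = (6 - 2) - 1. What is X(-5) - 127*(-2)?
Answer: 257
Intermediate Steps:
X(E) = 3 (X(E) = 4 - 1 = 3)
X(-5) - 127*(-2) = 3 - 127*(-2) = 3 + 254 = 257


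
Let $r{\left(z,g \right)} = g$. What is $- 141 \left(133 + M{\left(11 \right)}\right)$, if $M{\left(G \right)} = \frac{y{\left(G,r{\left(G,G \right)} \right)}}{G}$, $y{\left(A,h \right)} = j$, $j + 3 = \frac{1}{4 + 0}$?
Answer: $- \frac{74871}{4} \approx -18718.0$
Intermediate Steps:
$j = - \frac{11}{4}$ ($j = -3 + \frac{1}{4 + 0} = -3 + \frac{1}{4} = - \frac{11}{4} \approx -2.75$)
$y{\left(A,h \right)} = - \frac{11}{4}$
$M{\left(G \right)} = - \frac{11}{4 G}$
$- 141 \left(133 + M{\left(11 \right)}\right) = - 141 \left(133 - \frac{11}{4 \cdot 11}\right) = - 141 \left(133 - \frac{1}{4}\right) = \left(-141\right) \frac{531}{4} = - \frac{74871}{4}$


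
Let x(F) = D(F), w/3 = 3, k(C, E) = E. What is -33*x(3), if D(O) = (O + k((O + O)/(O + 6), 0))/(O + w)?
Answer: -33/4 ≈ -8.2500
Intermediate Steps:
w = 9 (w = 3*3 = 9)
D(O) = O/(9 + O) (D(O) = (O + 0)/(O + 9) = O/(9 + O))
x(F) = F/(9 + F)
-33*x(3) = -33*3/(9 + 3) = -33*3/12 = -33*3*(1/12) = -33/4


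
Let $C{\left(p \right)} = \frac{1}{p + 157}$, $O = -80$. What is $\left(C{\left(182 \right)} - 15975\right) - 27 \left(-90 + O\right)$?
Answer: $- \frac{3859514}{339} \approx -11385.0$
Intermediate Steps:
$C{\left(p \right)} = \frac{1}{157 + p}$
$\left(C{\left(182 \right)} - 15975\right) - 27 \left(-90 + O\right) = \left(\frac{1}{157 + 182} - 15975\right) - 27 \left(-90 - 80\right) = \left(\frac{1}{339} - 15975\right) - -4590 = \left(\frac{1}{339} - 15975\right) + 4590 = - \frac{5415524}{339} + 4590 = - \frac{3859514}{339}$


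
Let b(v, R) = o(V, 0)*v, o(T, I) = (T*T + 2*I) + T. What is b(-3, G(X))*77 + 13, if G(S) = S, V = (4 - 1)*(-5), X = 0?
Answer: -48497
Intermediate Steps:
V = -15 (V = 3*(-5) = -15)
o(T, I) = T + T² + 2*I (o(T, I) = (T² + 2*I) + T = T + T² + 2*I)
b(v, R) = 210*v (b(v, R) = (-15 + (-15)² + 2*0)*v = (-15 + 225 + 0)*v = 210*v)
b(-3, G(X))*77 + 13 = (210*(-3))*77 + 13 = -630*77 + 13 = -48510 + 13 = -48497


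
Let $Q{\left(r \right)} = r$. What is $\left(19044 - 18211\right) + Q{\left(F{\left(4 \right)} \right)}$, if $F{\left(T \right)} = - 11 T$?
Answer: $789$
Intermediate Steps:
$\left(19044 - 18211\right) + Q{\left(F{\left(4 \right)} \right)} = \left(19044 - 18211\right) - 44 = 833 - 44 = 789$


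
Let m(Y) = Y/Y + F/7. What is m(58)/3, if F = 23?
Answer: 10/7 ≈ 1.4286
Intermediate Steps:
m(Y) = 30/7 (m(Y) = Y/Y + 23/7 = 1 + 23*(1/7) = 1 + 23/7 = 30/7)
m(58)/3 = (30/7)/3 = (30/7)*(1/3) = 10/7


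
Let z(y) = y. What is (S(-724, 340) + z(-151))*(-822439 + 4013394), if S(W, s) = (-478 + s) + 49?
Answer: -765829200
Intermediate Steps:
S(W, s) = -429 + s
(S(-724, 340) + z(-151))*(-822439 + 4013394) = ((-429 + 340) - 151)*(-822439 + 4013394) = (-89 - 151)*3190955 = -240*3190955 = -765829200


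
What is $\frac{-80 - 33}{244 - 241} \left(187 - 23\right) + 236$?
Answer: $- \frac{17824}{3} \approx -5941.3$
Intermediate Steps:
$\frac{-80 - 33}{244 - 241} \left(187 - 23\right) + 236 = - \frac{113}{3} \left(187 - 23\right) + 236 = \left(-113\right) \frac{1}{3} \cdot 164 + 236 = \left(- \frac{113}{3}\right) 164 + 236 = - \frac{18532}{3} + 236 = - \frac{17824}{3}$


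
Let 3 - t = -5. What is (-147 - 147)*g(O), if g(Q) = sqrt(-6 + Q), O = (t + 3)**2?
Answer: -294*sqrt(115) ≈ -3152.8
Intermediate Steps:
t = 8 (t = 3 - 1*(-5) = 3 + 5 = 8)
O = 121 (O = (8 + 3)**2 = 11**2 = 121)
(-147 - 147)*g(O) = (-147 - 147)*sqrt(-6 + 121) = -294*sqrt(115)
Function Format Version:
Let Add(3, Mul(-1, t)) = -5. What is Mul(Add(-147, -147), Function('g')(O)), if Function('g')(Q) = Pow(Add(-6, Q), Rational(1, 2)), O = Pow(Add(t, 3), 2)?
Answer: Mul(-294, Pow(115, Rational(1, 2))) ≈ -3152.8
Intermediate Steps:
t = 8 (t = Add(3, Mul(-1, -5)) = Add(3, 5) = 8)
O = 121 (O = Pow(Add(8, 3), 2) = Pow(11, 2) = 121)
Mul(Add(-147, -147), Function('g')(O)) = Mul(Add(-147, -147), Pow(Add(-6, 121), Rational(1, 2))) = Mul(-294, Pow(115, Rational(1, 2)))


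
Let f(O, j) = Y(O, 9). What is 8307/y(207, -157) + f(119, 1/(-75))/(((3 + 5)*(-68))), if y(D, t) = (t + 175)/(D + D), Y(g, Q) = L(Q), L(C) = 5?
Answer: 103937179/544 ≈ 1.9106e+5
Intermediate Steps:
Y(g, Q) = 5
y(D, t) = (175 + t)/(2*D) (y(D, t) = (175 + t)/((2*D)) = (175 + t)*(1/(2*D)) = (175 + t)/(2*D))
f(O, j) = 5
8307/y(207, -157) + f(119, 1/(-75))/(((3 + 5)*(-68))) = 8307/(((1/2)*(175 - 157)/207)) + 5/(((3 + 5)*(-68))) = 8307/(((1/2)*(1/207)*18)) + 5/((8*(-68))) = 8307/(1/23) + 5/(-544) = 8307*23 + 5*(-1/544) = 191061 - 5/544 = 103937179/544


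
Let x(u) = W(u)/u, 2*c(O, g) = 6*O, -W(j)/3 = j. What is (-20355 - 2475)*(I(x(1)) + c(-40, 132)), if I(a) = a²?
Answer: 2534130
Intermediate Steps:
W(j) = -3*j
c(O, g) = 3*O (c(O, g) = (6*O)/2 = 3*O)
x(u) = -3 (x(u) = (-3*u)/u = -3)
(-20355 - 2475)*(I(x(1)) + c(-40, 132)) = (-20355 - 2475)*((-3)² + 3*(-40)) = -22830*(9 - 120) = -22830*(-111) = 2534130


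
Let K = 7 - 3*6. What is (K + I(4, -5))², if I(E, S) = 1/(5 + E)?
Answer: 9604/81 ≈ 118.57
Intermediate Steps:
K = -11 (K = 7 - 18 = -11)
(K + I(4, -5))² = (-11 + 1/(5 + 4))² = (-11 + 1/9)² = (-11 + ⅑)² = (-98/9)² = 9604/81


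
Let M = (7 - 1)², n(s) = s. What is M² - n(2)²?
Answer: 1292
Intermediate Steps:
M = 36 (M = 6² = 36)
M² - n(2)² = 36² - 1*2² = 1296 - 1*4 = 1296 - 4 = 1292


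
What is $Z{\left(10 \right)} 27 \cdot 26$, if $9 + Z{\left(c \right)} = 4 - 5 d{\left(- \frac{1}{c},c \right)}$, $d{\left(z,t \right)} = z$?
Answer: $-3159$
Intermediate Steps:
$Z{\left(c \right)} = -5 + \frac{5}{c}$ ($Z{\left(c \right)} = -9 + \left(4 - 5 \left(- \frac{1}{c}\right)\right) = -9 + \left(4 + \frac{5}{c}\right) = -5 + \frac{5}{c}$)
$Z{\left(10 \right)} 27 \cdot 26 = \left(-5 + \frac{5}{10}\right) 27 \cdot 26 = \left(-5 + 5 \cdot \frac{1}{10}\right) 27 \cdot 26 = \left(-5 + \frac{1}{2}\right) 27 \cdot 26 = \left(- \frac{9}{2}\right) 27 \cdot 26 = \left(- \frac{243}{2}\right) 26 = -3159$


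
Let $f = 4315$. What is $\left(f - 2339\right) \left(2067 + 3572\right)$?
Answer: $11142664$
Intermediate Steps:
$\left(f - 2339\right) \left(2067 + 3572\right) = \left(4315 - 2339\right) \left(2067 + 3572\right) = 1976 \cdot 5639 = 11142664$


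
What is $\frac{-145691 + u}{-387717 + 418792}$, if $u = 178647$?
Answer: $\frac{2996}{2825} \approx 1.0605$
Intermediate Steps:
$\frac{-145691 + u}{-387717 + 418792} = \frac{-145691 + 178647}{-387717 + 418792} = \frac{32956}{31075} = 32956 \cdot \frac{1}{31075} = \frac{2996}{2825}$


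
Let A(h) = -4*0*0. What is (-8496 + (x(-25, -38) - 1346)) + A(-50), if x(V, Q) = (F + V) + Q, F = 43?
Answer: -9862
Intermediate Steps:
x(V, Q) = 43 + Q + V (x(V, Q) = (43 + V) + Q = 43 + Q + V)
A(h) = 0 (A(h) = 0*0 = 0)
(-8496 + (x(-25, -38) - 1346)) + A(-50) = (-8496 + ((43 - 38 - 25) - 1346)) + 0 = (-8496 + (-20 - 1346)) + 0 = (-8496 - 1366) + 0 = -9862 + 0 = -9862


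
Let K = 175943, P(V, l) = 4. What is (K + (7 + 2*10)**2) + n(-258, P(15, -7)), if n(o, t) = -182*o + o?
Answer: 223370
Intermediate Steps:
n(o, t) = -181*o
(K + (7 + 2*10)**2) + n(-258, P(15, -7)) = (175943 + (7 + 2*10)**2) - 181*(-258) = (175943 + (7 + 20)**2) + 46698 = (175943 + 27**2) + 46698 = (175943 + 729) + 46698 = 176672 + 46698 = 223370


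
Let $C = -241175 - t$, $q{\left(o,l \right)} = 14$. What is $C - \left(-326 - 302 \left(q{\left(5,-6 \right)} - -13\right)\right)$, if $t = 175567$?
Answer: $-408262$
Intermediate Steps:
$C = -416742$ ($C = -241175 - 175567 = -416742$)
$C - \left(-326 - 302 \left(q{\left(5,-6 \right)} - -13\right)\right) = -416742 - \left(-326 - 302 \left(14 - -13\right)\right) = -416742 - \left(-326 - 302 \left(14 + 13\right)\right) = -416742 - \left(-326 - 8154\right) = -416742 - -8480 = -416742 + 8480 = -408262$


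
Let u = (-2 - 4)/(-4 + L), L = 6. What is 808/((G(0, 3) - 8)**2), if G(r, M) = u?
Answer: 808/121 ≈ 6.6777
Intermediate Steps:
u = -3 (u = (-2 - 4)/(-4 + 6) = -6/2 = -6*1/2 = -3)
G(r, M) = -3
808/((G(0, 3) - 8)**2) = 808/((-3 - 8)**2) = 808/((-11)**2) = 808/121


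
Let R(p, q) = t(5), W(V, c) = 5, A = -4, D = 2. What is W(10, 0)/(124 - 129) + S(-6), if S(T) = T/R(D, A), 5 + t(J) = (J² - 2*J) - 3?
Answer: -13/7 ≈ -1.8571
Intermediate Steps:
t(J) = -8 + J² - 2*J (t(J) = -5 + ((J² - 2*J) - 3) = -5 + (-3 + J² - 2*J) = -8 + J² - 2*J)
R(p, q) = 7 (R(p, q) = -8 + 5² - 2*5 = -8 + 25 - 10 = 7)
S(T) = T/7
W(10, 0)/(124 - 129) + S(-6) = 5/(124 - 129) + (⅐)*(-6) = 5/(-5) - 6/7 = -⅕*5 - 6/7 = -1 - 6/7 = -13/7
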